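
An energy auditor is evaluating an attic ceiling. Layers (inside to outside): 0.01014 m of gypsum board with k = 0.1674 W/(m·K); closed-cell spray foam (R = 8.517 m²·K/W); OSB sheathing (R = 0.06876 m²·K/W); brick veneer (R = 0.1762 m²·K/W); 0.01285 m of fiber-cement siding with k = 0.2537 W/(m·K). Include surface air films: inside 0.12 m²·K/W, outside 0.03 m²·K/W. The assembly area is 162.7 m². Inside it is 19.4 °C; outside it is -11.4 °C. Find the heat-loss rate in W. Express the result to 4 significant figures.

0.01014/0.1674 = 0.060573
0.01285/0.2537 = 0.05065
R_total = 0.12 + 0.060573 + 8.517 + 0.06876 + 0.1762 + 0.05065 + 0.03 = 9.0232 m²·K/W
Q = A·ΔT/R = 162.7 × (19.4 − (-11.4)) / 9.0232 = 555.36 W

555.4 W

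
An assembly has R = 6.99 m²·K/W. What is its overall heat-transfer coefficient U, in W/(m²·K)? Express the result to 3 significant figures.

U = 1/R = 1/6.99 = 0.1431

0.143 W/(m²·K)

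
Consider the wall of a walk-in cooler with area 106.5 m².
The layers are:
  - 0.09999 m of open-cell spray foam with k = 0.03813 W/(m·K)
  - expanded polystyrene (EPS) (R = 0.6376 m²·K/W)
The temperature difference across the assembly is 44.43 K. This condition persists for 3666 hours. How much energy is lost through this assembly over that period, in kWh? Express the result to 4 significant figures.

5321 kWh

0.09999/0.03813 = 2.6223
R_total = 2.6223 + 0.6376 = 3.2599 m²·K/W
Q = 106.5 × 44.43 / 3.2599 = 1451.5 W
E = 1451.5 W × 3666 h / 1000 = 5321.2 kWh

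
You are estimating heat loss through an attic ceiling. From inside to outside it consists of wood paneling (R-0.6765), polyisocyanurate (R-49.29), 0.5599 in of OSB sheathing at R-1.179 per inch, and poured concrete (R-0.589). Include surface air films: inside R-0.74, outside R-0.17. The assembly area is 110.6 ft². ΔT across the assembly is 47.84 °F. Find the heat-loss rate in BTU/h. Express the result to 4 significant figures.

0.5599 × 1.179 = 0.66012
R_total = 0.74 + 0.6765 + 49.29 + 0.66012 + 0.589 + 0.17 = 52.126 ft²·°F·h/BTU
Q = A·ΔT/R = 110.6 × 47.84 / 52.126 = 101.51 BTU/h

101.5 BTU/h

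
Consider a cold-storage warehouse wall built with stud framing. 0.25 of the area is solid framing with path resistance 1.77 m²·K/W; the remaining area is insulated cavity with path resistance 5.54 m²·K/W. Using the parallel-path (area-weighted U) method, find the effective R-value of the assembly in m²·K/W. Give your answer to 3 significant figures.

3.62 m²·K/W

U_eff = 0.75/5.54 + 0.25/1.77 = 0.1354 + 0.1412 = 0.2766
R_eff = 1/U_eff = 3.615 m²·K/W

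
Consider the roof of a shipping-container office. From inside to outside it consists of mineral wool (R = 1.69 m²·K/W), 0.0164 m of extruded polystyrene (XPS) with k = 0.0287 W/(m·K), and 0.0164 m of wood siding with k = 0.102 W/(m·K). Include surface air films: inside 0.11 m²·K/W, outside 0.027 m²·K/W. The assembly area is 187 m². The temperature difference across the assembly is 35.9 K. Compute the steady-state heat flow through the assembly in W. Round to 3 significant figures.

2620 W

0.0164/0.0287 = 0.5714
0.0164/0.102 = 0.1608
R_total = 0.11 + 1.69 + 0.5714 + 0.1608 + 0.027 = 2.559 m²·K/W
Q = A·ΔT/R = 187 × 35.9 / 2.559 = 2623 W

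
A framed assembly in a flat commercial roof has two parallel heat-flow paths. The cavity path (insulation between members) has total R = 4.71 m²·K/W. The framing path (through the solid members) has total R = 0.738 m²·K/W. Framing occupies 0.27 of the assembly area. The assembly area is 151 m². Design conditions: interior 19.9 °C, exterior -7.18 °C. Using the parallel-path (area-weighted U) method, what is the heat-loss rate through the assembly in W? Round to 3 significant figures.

U_eff = 0.73/4.71 + 0.27/0.738 = 0.155 + 0.3659 = 0.5208
R_eff = 1/U_eff = 1.92 m²·K/W
Q = 151 × (19.9 − (-7.18)) / 1.92 = 2130 W

2130 W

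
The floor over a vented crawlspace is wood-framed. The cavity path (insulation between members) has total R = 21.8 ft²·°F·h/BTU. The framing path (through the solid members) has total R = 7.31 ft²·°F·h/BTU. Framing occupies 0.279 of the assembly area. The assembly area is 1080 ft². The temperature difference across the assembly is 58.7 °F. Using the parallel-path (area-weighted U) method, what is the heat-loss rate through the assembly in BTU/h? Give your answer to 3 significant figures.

U_eff = 0.721/21.8 + 0.279/7.31 = 0.03307 + 0.03817 = 0.07124
R_eff = 1/U_eff = 14.04 ft²·°F·h/BTU
Q = 1080 × 58.7 / 14.04 = 4516 BTU/h

4520 BTU/h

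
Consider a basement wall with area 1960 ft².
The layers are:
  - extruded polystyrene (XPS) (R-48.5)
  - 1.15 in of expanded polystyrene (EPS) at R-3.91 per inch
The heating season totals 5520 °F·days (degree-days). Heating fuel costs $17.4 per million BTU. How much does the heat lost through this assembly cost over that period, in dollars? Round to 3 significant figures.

85.3 dollars

1.15 × 3.91 = 4.497
R_total = 48.5 + 4.497 = 53 ft²·°F·h/BTU
E = A × HDD × 24 / R = 1960 × 5520 × 24 / 53 = 4900000 BTU
Cost = 4900000/10⁶ × 17.4 = $85.25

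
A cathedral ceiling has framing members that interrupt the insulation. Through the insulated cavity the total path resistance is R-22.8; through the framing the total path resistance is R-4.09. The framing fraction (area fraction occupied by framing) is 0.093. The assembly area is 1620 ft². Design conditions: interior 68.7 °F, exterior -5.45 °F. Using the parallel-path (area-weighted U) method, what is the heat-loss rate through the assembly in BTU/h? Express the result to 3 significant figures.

7510 BTU/h

U_eff = 0.907/22.8 + 0.093/4.09 = 0.03978 + 0.02274 = 0.06252
R_eff = 1/U_eff = 16 ft²·°F·h/BTU
Q = 1620 × (68.7 − (-5.45)) / 16 = 7510 BTU/h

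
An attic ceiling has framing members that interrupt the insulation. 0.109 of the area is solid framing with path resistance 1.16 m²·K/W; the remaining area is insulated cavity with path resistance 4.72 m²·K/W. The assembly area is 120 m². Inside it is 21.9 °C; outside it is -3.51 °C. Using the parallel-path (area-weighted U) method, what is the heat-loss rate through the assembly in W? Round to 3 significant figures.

862 W

U_eff = 0.891/4.72 + 0.109/1.16 = 0.1888 + 0.09397 = 0.2827
R_eff = 1/U_eff = 3.537 m²·K/W
Q = 120 × (21.9 − (-3.51)) / 3.537 = 862.1 W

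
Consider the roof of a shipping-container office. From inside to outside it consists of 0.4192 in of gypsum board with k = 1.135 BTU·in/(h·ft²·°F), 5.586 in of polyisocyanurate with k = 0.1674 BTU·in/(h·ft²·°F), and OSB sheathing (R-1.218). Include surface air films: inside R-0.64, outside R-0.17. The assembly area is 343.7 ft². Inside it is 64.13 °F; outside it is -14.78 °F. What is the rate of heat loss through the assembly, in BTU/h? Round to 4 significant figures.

0.4192/1.135 = 0.36934
5.586/0.1674 = 33.369
R_total = 0.64 + 0.36934 + 33.369 + 1.218 + 0.17 = 35.767 ft²·°F·h/BTU
Q = A·ΔT/R = 343.7 × (64.13 − (-14.78)) / 35.767 = 758.29 BTU/h

758.3 BTU/h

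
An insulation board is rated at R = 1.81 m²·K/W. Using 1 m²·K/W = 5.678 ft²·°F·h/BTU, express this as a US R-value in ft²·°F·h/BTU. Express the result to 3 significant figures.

10.3 ft²·°F·h/BTU

R_US = 1.81 × 5.678 = 10.28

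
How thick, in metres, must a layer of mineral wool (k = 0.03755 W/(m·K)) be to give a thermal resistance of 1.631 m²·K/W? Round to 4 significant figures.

0.06124 m

L = R·k = 1.631 × 0.03755 = 0.061244 m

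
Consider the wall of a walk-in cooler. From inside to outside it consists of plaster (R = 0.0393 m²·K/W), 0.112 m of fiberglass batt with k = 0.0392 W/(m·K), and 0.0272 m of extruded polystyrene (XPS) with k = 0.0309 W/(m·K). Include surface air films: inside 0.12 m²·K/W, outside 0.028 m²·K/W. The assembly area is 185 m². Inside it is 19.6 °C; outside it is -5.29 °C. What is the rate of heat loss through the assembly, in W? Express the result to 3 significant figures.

1170 W

0.112/0.0392 = 2.857
0.0272/0.0309 = 0.8803
R_total = 0.12 + 0.0393 + 2.857 + 0.8803 + 0.028 = 3.925 m²·K/W
Q = A·ΔT/R = 185 × (19.6 − (-5.29)) / 3.925 = 1173 W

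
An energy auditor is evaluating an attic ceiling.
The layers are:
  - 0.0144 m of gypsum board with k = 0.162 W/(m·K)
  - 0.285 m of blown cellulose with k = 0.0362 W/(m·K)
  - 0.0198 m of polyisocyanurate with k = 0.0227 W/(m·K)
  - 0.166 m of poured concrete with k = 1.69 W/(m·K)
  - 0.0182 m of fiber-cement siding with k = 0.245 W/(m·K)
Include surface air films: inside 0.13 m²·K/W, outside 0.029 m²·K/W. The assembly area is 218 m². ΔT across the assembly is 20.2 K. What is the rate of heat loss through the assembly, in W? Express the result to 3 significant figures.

0.0144/0.162 = 0.08889
0.285/0.0362 = 7.873
0.0198/0.0227 = 0.8722
0.166/1.69 = 0.09822
0.0182/0.245 = 0.07429
R_total = 0.13 + 0.08889 + 7.873 + 0.8722 + 0.09822 + 0.07429 + 0.029 = 9.166 m²·K/W
Q = A·ΔT/R = 218 × 20.2 / 9.166 = 480.4 W

480 W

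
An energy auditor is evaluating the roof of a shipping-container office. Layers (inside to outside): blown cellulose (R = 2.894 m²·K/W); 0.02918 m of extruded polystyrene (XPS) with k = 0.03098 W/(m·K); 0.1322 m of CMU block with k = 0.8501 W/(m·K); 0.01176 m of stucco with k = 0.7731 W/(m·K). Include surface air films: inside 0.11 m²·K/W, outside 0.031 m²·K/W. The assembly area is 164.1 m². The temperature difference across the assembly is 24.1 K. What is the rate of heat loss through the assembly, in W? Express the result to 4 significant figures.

953.5 W

0.02918/0.03098 = 0.9419
0.1322/0.8501 = 0.15551
0.01176/0.7731 = 0.015211
R_total = 0.11 + 2.894 + 0.9419 + 0.15551 + 0.015211 + 0.031 = 4.1476 m²·K/W
Q = A·ΔT/R = 164.1 × 24.1 / 4.1476 = 953.51 W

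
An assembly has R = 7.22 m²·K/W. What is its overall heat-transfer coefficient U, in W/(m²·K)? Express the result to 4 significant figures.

U = 1/R = 1/7.22 = 0.1385

0.1385 W/(m²·K)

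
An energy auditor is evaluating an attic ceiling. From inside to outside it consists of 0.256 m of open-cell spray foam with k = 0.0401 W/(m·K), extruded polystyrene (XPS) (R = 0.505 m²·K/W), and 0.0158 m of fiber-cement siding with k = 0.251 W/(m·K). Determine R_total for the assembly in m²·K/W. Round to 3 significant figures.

6.95 m²·K/W

0.256/0.0401 = 6.384
0.0158/0.251 = 0.06295
R_total = 6.384 + 0.505 + 0.06295 = 6.952 m²·K/W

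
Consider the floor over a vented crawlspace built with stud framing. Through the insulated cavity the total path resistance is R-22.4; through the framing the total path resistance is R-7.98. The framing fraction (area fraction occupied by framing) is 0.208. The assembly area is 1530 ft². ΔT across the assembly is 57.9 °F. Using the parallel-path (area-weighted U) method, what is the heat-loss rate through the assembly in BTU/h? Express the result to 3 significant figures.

U_eff = 0.792/22.4 + 0.208/7.98 = 0.03536 + 0.02607 = 0.06142
R_eff = 1/U_eff = 16.28 ft²·°F·h/BTU
Q = 1530 × 57.9 / 16.28 = 5441 BTU/h

5440 BTU/h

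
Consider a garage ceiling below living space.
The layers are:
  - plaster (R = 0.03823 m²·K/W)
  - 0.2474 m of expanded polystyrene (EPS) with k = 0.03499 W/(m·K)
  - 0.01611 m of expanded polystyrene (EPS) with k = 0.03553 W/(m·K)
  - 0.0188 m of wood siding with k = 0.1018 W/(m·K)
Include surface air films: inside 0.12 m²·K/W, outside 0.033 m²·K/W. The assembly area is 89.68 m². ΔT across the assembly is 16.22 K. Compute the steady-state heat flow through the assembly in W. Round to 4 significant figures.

184.1 W

0.2474/0.03499 = 7.0706
0.01611/0.03553 = 0.45342
0.0188/0.1018 = 0.18468
R_total = 0.12 + 0.03823 + 7.0706 + 0.45342 + 0.18468 + 0.033 = 7.8999 m²·K/W
Q = A·ΔT/R = 89.68 × 16.22 / 7.8999 = 184.13 W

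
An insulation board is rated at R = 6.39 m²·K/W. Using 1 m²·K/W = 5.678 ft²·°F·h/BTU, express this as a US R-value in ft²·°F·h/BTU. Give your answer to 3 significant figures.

36.3 ft²·°F·h/BTU

R_US = 6.39 × 5.678 = 36.28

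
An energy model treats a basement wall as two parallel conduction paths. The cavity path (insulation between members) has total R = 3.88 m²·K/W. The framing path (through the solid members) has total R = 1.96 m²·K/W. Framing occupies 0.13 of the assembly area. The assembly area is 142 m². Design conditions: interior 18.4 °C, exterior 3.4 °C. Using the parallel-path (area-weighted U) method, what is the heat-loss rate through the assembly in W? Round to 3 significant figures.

619 W

U_eff = 0.87/3.88 + 0.13/1.96 = 0.2242 + 0.06633 = 0.2906
R_eff = 1/U_eff = 3.442 m²·K/W
Q = 142 × (18.4 − 3.4) / 3.442 = 618.9 W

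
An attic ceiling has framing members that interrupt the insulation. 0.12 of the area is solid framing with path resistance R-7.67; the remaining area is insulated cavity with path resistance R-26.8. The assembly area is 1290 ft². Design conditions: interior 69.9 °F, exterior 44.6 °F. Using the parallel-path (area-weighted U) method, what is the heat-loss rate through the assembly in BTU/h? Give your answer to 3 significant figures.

U_eff = 0.88/26.8 + 0.12/7.67 = 0.03284 + 0.01565 = 0.04848
R_eff = 1/U_eff = 20.63 ft²·°F·h/BTU
Q = 1290 × (69.9 − 44.6) / 20.63 = 1582 BTU/h

1580 BTU/h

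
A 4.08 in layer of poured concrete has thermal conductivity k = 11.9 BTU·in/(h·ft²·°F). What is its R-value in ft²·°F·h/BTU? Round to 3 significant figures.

0.343 ft²·°F·h/BTU

R = L/k = 4.08/11.9 = 0.3429 ft²·°F·h/BTU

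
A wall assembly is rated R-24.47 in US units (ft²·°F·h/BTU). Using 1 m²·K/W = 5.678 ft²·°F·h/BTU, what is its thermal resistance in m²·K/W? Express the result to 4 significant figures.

R_SI = 24.47/5.678 = 4.3096

4.310 m²·K/W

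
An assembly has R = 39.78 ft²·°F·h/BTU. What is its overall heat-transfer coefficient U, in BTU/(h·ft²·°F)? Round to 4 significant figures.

U = 1/R = 1/39.78 = 0.025138

0.02514 BTU/(h·ft²·°F)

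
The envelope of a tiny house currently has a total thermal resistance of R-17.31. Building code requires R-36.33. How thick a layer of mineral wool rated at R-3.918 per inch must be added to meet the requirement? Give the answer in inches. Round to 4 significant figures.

ΔR = 36.33 − 17.31 = 19.02 ft²·°F·h/BTU
L = ΔR / (R/in) = 19.02/3.918 = 4.8545 in

4.855 in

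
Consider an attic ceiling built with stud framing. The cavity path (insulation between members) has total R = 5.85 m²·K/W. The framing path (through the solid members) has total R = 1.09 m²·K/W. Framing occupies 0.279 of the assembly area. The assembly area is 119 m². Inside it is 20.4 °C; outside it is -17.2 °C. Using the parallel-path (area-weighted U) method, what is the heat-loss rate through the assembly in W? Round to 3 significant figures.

U_eff = 0.721/5.85 + 0.279/1.09 = 0.1232 + 0.256 = 0.3792
R_eff = 1/U_eff = 2.637 m²·K/W
Q = 119 × (20.4 − (-17.2)) / 2.637 = 1697 W

1700 W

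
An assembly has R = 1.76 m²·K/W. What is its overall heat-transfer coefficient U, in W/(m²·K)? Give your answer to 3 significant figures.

0.568 W/(m²·K)

U = 1/R = 1/1.76 = 0.5682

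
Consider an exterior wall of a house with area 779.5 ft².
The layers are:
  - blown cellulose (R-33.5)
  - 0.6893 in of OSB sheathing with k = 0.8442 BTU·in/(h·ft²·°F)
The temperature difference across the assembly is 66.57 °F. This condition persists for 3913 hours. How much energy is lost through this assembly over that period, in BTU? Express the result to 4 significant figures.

0.6893/0.8442 = 0.81651
R_total = 33.5 + 0.81651 = 34.317 ft²·°F·h/BTU
Q = 779.5 × 66.57 / 34.317 = 1512.1 BTU/h
E = 1512.1 × 3913 = 5917000 BTU

5917000 BTU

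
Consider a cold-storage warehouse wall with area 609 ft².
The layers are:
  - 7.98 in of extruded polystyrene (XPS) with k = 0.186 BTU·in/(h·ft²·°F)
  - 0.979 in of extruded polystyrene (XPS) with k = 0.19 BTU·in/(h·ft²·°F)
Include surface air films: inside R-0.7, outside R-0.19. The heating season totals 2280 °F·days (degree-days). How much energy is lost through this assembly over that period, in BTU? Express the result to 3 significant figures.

7.98/0.186 = 42.9
0.979/0.19 = 5.153
R_total = 0.7 + 42.9 + 5.153 + 0.19 = 48.95 ft²·°F·h/BTU
E = A × HDD × 24 / R = 609 × 2280 × 24 / 48.95 = 680800 BTU

681000 BTU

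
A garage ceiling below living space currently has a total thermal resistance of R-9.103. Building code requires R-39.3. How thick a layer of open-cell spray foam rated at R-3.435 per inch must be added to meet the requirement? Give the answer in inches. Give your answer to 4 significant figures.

ΔR = 39.3 − 9.103 = 30.197 ft²·°F·h/BTU
L = ΔR / (R/in) = 30.197/3.435 = 8.791 in

8.791 in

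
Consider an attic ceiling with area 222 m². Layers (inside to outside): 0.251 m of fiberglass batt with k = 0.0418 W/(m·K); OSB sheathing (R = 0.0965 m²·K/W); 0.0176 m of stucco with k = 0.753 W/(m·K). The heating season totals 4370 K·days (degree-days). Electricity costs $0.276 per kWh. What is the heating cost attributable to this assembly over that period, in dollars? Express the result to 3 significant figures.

1050 dollars

0.251/0.0418 = 6.005
0.0176/0.753 = 0.02337
R_total = 6.005 + 0.0965 + 0.02337 = 6.125 m²·K/W
E = A × HDD × 24 / R / 1000 = 222 × 4370 × 24 / 6.125 / 1000 = 3802 kWh
Cost = 3802 × 0.276 = $1049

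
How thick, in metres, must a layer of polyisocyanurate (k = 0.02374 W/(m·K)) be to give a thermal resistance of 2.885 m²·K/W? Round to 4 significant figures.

0.06849 m

L = R·k = 2.885 × 0.02374 = 0.06849 m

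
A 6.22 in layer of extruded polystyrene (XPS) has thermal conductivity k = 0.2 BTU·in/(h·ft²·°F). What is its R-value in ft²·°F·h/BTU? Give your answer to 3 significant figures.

R = L/k = 6.22/0.2 = 31.1 ft²·°F·h/BTU

31.1 ft²·°F·h/BTU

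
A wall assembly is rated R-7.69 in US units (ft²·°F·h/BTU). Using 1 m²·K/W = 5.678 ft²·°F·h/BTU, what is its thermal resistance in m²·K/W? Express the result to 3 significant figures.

R_SI = 7.69/5.678 = 1.354

1.35 m²·K/W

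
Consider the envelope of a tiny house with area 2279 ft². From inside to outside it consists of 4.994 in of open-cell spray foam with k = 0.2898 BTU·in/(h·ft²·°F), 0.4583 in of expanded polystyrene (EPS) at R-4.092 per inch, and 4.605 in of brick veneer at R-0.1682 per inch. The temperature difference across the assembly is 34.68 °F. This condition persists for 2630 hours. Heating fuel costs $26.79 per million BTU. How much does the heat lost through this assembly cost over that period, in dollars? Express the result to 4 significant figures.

280.1 dollars

4.994/0.2898 = 17.233
0.4583 × 4.092 = 1.8754
4.605 × 0.1682 = 0.77456
R_total = 17.233 + 1.8754 + 0.77456 = 19.882 ft²·°F·h/BTU
Q = 2279 × 34.68 / 19.882 = 3975.1 BTU/h
E = 3975.1 × 2630 = 10455000 BTU
Cost = 10455000/10⁶ × 26.79 = $280.08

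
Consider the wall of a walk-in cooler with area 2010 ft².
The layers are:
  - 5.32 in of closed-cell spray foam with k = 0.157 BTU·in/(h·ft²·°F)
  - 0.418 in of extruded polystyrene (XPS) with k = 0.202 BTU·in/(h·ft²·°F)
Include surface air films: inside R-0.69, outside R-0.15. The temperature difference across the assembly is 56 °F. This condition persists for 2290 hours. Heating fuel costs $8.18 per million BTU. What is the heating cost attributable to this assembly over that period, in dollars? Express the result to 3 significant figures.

57.3 dollars

5.32/0.157 = 33.89
0.418/0.202 = 2.069
R_total = 0.69 + 33.89 + 2.069 + 0.15 = 36.79 ft²·°F·h/BTU
Q = 2010 × 56 / 36.79 = 3059 BTU/h
E = 3059 × 2290 = 7005000 BTU
Cost = 7005000/10⁶ × 8.18 = $57.3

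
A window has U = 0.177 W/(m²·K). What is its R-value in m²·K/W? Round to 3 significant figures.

5.65 m²·K/W

R = 1/U = 1/0.177 = 5.65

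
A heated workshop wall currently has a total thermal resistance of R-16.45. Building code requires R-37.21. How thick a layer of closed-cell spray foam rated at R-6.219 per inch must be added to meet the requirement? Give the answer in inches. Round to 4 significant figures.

ΔR = 37.21 − 16.45 = 20.76 ft²·°F·h/BTU
L = ΔR / (R/in) = 20.76/6.219 = 3.3382 in

3.338 in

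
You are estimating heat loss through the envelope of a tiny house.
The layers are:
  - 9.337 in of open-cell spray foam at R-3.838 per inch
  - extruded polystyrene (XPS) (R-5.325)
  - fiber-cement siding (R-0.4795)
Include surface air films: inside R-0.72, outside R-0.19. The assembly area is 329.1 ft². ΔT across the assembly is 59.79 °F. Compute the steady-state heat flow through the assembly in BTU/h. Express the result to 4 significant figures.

9.337 × 3.838 = 35.835
R_total = 0.72 + 35.835 + 5.325 + 0.4795 + 0.19 = 42.55 ft²·°F·h/BTU
Q = A·ΔT/R = 329.1 × 59.79 / 42.55 = 462.44 BTU/h

462.4 BTU/h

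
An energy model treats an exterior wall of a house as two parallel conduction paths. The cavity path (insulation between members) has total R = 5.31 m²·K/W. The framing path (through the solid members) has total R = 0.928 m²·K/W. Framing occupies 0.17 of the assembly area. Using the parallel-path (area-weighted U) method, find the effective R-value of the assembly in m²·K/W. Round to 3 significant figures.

U_eff = 0.83/5.31 + 0.17/0.928 = 0.1563 + 0.1832 = 0.3395
R_eff = 1/U_eff = 2.946 m²·K/W

2.95 m²·K/W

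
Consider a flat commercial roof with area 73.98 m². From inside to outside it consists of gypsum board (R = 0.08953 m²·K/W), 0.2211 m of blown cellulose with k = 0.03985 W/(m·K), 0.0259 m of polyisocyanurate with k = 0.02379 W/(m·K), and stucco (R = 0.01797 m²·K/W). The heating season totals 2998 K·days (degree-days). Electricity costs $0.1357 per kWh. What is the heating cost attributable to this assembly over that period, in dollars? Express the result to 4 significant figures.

0.2211/0.03985 = 5.5483
0.0259/0.02379 = 1.0887
R_total = 0.08953 + 5.5483 + 1.0887 + 0.01797 = 6.7445 m²·K/W
E = A × HDD × 24 / R / 1000 = 73.98 × 2998 × 24 / 6.7445 / 1000 = 789.24 kWh
Cost = 789.24 × 0.1357 = $107.1

107.1 dollars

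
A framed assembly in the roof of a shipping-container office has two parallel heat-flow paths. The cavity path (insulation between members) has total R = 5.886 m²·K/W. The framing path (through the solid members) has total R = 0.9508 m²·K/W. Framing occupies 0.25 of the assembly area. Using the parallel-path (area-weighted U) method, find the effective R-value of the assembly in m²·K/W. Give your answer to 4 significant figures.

U_eff = 0.75/5.886 + 0.25/0.9508 = 0.12742 + 0.26294 = 0.39036
R_eff = 1/U_eff = 2.5618 m²·K/W

2.562 m²·K/W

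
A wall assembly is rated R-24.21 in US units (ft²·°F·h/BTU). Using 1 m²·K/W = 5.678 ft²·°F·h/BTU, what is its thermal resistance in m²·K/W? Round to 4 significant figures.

4.264 m²·K/W

R_SI = 24.21/5.678 = 4.2638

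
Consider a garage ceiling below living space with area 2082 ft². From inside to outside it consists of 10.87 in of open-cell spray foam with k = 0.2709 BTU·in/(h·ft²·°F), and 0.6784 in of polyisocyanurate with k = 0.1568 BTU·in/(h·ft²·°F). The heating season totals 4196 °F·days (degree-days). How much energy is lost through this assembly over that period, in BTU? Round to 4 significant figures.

10.87/0.2709 = 40.126
0.6784/0.1568 = 4.3265
R_total = 40.126 + 4.3265 = 44.452 ft²·°F·h/BTU
E = A × HDD × 24 / R = 2082 × 4196 × 24 / 44.452 = 4716700 BTU

4717000 BTU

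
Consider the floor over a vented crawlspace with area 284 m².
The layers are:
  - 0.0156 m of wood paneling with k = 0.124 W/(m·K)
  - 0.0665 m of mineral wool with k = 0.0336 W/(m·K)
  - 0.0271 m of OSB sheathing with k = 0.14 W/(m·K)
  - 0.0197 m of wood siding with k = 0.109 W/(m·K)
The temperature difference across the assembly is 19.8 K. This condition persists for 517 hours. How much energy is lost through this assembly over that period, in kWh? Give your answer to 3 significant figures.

1170 kWh

0.0156/0.124 = 0.1258
0.0665/0.0336 = 1.979
0.0271/0.14 = 0.1936
0.0197/0.109 = 0.1807
R_total = 0.1258 + 1.979 + 0.1936 + 0.1807 = 2.479 m²·K/W
Q = 284 × 19.8 / 2.479 = 2268 W
E = 2268 W × 517 h / 1000 = 1173 kWh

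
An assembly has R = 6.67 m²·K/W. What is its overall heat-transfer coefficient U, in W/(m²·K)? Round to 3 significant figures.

0.150 W/(m²·K)

U = 1/R = 1/6.67 = 0.1499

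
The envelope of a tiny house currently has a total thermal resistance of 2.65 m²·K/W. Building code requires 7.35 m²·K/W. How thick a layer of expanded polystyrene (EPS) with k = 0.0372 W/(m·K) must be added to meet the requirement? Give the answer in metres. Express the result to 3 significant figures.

ΔR = 7.35 − 2.65 = 4.7 m²·K/W
L = ΔR × k = 4.7 × 0.0372 = 0.1748 m

0.175 m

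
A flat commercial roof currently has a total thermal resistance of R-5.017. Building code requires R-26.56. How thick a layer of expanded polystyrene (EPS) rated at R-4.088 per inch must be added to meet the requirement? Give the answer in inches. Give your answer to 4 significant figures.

5.270 in

ΔR = 26.56 − 5.017 = 21.543 ft²·°F·h/BTU
L = ΔR / (R/in) = 21.543/4.088 = 5.2698 in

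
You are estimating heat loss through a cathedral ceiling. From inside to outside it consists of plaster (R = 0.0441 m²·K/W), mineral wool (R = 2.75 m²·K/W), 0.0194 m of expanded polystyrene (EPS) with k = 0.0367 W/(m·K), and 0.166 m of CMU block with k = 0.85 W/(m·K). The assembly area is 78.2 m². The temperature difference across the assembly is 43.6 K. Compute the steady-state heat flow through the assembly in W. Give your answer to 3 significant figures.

0.0194/0.0367 = 0.5286
0.166/0.85 = 0.1953
R_total = 0.0441 + 2.75 + 0.5286 + 0.1953 = 3.518 m²·K/W
Q = A·ΔT/R = 78.2 × 43.6 / 3.518 = 969.2 W

969 W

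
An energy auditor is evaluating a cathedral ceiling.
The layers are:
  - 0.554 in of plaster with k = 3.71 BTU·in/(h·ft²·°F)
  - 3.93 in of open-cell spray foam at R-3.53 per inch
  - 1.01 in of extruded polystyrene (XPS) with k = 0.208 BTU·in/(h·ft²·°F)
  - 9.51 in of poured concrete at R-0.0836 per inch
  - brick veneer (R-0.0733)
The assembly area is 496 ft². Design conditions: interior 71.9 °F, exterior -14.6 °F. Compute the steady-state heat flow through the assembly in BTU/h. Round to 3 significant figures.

0.554/3.71 = 0.1493
3.93 × 3.53 = 13.87
1.01/0.208 = 4.856
9.51 × 0.0836 = 0.795
R_total = 0.1493 + 13.87 + 4.856 + 0.795 + 0.0733 = 19.75 ft²·°F·h/BTU
Q = A·ΔT/R = 496 × (71.9 − (-14.6)) / 19.75 = 2173 BTU/h

2170 BTU/h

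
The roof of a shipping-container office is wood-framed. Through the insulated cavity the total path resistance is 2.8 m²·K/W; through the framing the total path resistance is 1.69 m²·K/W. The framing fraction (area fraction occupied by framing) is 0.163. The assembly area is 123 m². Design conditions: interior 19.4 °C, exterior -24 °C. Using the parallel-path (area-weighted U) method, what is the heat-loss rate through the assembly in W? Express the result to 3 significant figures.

2110 W

U_eff = 0.837/2.8 + 0.163/1.69 = 0.2989 + 0.09645 = 0.3954
R_eff = 1/U_eff = 2.529 m²·K/W
Q = 123 × (19.4 − (-24)) / 2.529 = 2111 W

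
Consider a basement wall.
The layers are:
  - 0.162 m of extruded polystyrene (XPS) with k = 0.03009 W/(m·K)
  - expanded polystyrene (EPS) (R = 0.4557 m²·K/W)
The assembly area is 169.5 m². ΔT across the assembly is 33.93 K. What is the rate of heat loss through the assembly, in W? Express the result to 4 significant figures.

984.9 W

0.162/0.03009 = 5.3838
R_total = 5.3838 + 0.4557 = 5.8395 m²·K/W
Q = A·ΔT/R = 169.5 × 33.93 / 5.8395 = 984.86 W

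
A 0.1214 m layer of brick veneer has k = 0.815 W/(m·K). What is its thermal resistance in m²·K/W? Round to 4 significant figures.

0.1490 m²·K/W

R = L/k = 0.1214/0.815 = 0.14896 m²·K/W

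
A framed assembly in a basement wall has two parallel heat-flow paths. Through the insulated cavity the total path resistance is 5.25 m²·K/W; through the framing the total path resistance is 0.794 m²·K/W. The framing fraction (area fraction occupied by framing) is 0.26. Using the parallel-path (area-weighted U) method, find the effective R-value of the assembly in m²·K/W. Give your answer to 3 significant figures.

U_eff = 0.74/5.25 + 0.26/0.794 = 0.141 + 0.3275 = 0.4684
R_eff = 1/U_eff = 2.135 m²·K/W

2.13 m²·K/W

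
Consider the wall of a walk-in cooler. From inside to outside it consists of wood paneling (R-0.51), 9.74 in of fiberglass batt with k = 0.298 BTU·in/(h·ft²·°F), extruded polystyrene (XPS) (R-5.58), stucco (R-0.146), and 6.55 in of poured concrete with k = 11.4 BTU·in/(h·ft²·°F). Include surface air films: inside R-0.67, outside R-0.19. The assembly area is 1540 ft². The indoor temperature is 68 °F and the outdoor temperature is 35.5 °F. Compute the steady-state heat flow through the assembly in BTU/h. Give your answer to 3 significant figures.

1240 BTU/h

9.74/0.298 = 32.68
6.55/11.4 = 0.5746
R_total = 0.67 + 0.51 + 32.68 + 5.58 + 0.146 + 0.5746 + 0.19 = 40.36 ft²·°F·h/BTU
Q = A·ΔT/R = 1540 × (68 − 35.5) / 40.36 = 1240 BTU/h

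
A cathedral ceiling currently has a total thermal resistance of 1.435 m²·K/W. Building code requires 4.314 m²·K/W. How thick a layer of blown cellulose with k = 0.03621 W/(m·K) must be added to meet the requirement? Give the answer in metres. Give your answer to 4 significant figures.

0.1042 m

ΔR = 4.314 − 1.435 = 2.879 m²·K/W
L = ΔR × k = 2.879 × 0.03621 = 0.10425 m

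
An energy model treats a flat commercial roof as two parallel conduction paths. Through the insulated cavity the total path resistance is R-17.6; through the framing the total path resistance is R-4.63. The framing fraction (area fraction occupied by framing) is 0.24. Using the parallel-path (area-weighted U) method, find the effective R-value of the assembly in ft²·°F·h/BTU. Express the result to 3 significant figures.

U_eff = 0.76/17.6 + 0.24/4.63 = 0.04318 + 0.05184 = 0.09502
R_eff = 1/U_eff = 10.52 ft²·°F·h/BTU

10.5 ft²·°F·h/BTU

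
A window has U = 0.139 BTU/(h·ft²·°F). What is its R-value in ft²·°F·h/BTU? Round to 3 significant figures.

R = 1/U = 1/0.139 = 7.194

7.19 ft²·°F·h/BTU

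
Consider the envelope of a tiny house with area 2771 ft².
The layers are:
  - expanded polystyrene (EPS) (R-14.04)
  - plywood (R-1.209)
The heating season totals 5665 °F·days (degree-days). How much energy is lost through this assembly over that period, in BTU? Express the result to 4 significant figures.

R_total = 14.04 + 1.209 = 15.249 ft²·°F·h/BTU
E = A × HDD × 24 / R = 2771 × 5665 × 24 / 15.249 = 24706000 BTU

24710000 BTU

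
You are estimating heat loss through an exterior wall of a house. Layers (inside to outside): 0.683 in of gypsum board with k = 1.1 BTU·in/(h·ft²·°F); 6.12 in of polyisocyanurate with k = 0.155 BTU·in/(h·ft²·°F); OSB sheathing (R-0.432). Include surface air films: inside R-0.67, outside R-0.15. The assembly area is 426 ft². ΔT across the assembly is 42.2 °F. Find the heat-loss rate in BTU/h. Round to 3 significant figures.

0.683/1.1 = 0.6209
6.12/0.155 = 39.48
R_total = 0.67 + 0.6209 + 39.48 + 0.432 + 0.15 = 41.36 ft²·°F·h/BTU
Q = A·ΔT/R = 426 × 42.2 / 41.36 = 434.7 BTU/h

435 BTU/h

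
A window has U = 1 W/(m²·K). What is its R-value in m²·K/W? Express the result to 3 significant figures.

1.00 m²·K/W

R = 1/U = 1/1 = 1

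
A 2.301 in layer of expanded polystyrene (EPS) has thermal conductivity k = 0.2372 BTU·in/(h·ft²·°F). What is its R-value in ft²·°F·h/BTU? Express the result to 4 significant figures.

9.701 ft²·°F·h/BTU

R = L/k = 2.301/0.2372 = 9.7007 ft²·°F·h/BTU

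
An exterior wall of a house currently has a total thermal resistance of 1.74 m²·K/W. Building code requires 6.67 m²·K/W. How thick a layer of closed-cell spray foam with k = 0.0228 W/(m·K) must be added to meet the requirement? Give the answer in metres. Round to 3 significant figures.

ΔR = 6.67 − 1.74 = 4.93 m²·K/W
L = ΔR × k = 4.93 × 0.0228 = 0.1124 m

0.112 m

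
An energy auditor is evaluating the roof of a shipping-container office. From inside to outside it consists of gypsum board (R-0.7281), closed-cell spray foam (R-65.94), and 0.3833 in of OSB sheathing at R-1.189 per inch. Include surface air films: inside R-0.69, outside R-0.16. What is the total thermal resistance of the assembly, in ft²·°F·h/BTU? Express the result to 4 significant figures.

67.97 ft²·°F·h/BTU

0.3833 × 1.189 = 0.45574
R_total = 0.69 + 0.7281 + 65.94 + 0.45574 + 0.16 = 67.974 ft²·°F·h/BTU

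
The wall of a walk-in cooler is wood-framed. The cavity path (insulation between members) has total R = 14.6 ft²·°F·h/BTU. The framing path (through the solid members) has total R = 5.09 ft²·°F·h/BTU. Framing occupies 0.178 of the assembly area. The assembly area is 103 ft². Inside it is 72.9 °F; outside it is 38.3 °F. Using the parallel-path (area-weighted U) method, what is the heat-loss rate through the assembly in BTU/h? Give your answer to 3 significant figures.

U_eff = 0.822/14.6 + 0.178/5.09 = 0.0563 + 0.03497 = 0.09127
R_eff = 1/U_eff = 10.96 ft²·°F·h/BTU
Q = 103 × (72.9 − 38.3) / 10.96 = 325.3 BTU/h

325 BTU/h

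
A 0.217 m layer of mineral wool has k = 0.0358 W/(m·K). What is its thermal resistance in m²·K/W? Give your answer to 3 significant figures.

R = L/k = 0.217/0.0358 = 6.061 m²·K/W

6.06 m²·K/W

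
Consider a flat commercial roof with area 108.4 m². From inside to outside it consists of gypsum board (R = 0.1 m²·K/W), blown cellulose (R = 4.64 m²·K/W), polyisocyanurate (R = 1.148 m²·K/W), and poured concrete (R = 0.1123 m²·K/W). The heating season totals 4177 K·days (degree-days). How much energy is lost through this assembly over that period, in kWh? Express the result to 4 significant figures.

R_total = 0.1 + 4.64 + 1.148 + 0.1123 = 6.0003 m²·K/W
E = A × HDD × 24 / R / 1000 = 108.4 × 4177 × 24 / 6.0003 / 1000 = 1811.1 kWh

1811 kWh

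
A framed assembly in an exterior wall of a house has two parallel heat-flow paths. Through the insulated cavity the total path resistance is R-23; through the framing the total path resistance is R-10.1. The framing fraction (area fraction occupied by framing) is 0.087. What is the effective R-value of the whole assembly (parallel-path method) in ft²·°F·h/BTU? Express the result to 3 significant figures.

20.7 ft²·°F·h/BTU

U_eff = 0.913/23 + 0.087/10.1 = 0.0397 + 0.008614 = 0.04831
R_eff = 1/U_eff = 20.7 ft²·°F·h/BTU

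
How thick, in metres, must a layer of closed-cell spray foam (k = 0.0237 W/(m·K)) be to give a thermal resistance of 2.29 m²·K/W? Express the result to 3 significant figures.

0.0543 m

L = R·k = 2.29 × 0.0237 = 0.05427 m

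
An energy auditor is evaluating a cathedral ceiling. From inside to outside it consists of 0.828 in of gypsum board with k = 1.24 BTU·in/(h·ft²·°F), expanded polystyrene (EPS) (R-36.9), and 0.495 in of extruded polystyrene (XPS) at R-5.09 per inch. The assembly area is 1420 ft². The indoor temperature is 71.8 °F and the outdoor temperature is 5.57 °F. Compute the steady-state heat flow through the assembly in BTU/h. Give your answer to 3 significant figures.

0.828/1.24 = 0.6677
0.495 × 5.09 = 2.52
R_total = 0.6677 + 36.9 + 2.52 = 40.09 ft²·°F·h/BTU
Q = A·ΔT/R = 1420 × (71.8 − 5.57) / 40.09 = 2346 BTU/h

2350 BTU/h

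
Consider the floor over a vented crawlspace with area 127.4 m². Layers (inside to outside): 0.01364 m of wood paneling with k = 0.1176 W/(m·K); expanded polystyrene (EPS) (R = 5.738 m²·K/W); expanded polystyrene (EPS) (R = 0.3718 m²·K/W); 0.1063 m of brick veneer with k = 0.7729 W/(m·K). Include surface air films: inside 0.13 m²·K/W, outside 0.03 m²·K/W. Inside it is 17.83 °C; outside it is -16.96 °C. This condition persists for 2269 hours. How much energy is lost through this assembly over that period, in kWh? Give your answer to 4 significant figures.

0.01364/0.1176 = 0.11599
0.1063/0.7729 = 0.13753
R_total = 0.13 + 0.11599 + 5.738 + 0.3718 + 0.13753 + 0.03 = 6.5233 m²·K/W
Q = 127.4 × (17.83 − (-16.96)) / 6.5233 = 679.45 W
E = 679.45 W × 2269 h / 1000 = 1541.7 kWh

1542 kWh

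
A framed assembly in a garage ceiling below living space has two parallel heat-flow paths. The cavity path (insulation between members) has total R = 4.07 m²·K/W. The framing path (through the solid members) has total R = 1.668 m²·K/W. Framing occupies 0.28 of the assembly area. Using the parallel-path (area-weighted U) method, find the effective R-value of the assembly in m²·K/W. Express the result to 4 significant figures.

U_eff = 0.72/4.07 + 0.28/1.668 = 0.1769 + 0.16787 = 0.34477
R_eff = 1/U_eff = 2.9005 m²·K/W

2.900 m²·K/W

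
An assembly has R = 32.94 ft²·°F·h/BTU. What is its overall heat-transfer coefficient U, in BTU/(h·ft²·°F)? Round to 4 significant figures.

U = 1/R = 1/32.94 = 0.030358

0.03036 BTU/(h·ft²·°F)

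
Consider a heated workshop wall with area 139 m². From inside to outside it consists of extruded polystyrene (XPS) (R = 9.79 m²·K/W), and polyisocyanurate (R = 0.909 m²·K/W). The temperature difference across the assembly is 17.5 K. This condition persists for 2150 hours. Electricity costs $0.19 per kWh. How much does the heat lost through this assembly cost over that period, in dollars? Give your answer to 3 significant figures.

R_total = 9.79 + 0.909 = 10.7 m²·K/W
Q = 139 × 17.5 / 10.7 = 227.4 W
E = 227.4 W × 2150 h / 1000 = 488.8 kWh
Cost = 488.8 × 0.19 = $92.88

92.9 dollars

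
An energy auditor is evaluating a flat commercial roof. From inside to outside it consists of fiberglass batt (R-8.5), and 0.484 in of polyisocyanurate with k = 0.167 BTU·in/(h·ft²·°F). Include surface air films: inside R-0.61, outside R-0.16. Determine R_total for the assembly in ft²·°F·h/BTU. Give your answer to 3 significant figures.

12.2 ft²·°F·h/BTU

0.484/0.167 = 2.898
R_total = 0.61 + 8.5 + 2.898 + 0.16 = 12.17 ft²·°F·h/BTU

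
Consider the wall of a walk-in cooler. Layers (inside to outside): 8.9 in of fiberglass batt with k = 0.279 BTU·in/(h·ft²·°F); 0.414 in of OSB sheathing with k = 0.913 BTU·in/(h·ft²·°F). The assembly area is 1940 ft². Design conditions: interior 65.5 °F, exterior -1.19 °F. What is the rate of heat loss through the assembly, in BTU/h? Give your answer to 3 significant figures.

4000 BTU/h

8.9/0.279 = 31.9
0.414/0.913 = 0.4535
R_total = 31.9 + 0.4535 = 32.35 ft²·°F·h/BTU
Q = A·ΔT/R = 1940 × (65.5 − (-1.19)) / 32.35 = 3999 BTU/h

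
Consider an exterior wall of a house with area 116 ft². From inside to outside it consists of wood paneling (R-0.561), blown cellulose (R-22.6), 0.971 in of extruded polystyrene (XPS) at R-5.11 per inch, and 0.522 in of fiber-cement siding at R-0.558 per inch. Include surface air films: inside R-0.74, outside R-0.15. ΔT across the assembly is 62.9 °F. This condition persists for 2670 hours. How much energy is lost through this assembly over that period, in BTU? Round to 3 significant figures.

0.971 × 5.11 = 4.962
0.522 × 0.558 = 0.2913
R_total = 0.74 + 0.561 + 22.6 + 4.962 + 0.2913 + 0.15 = 29.3 ft²·°F·h/BTU
Q = 116 × 62.9 / 29.3 = 249 BTU/h
E = 249 × 2670 = 664800 BTU

665000 BTU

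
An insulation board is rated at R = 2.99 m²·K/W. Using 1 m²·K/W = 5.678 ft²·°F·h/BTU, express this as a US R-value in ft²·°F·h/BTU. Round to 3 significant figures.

17.0 ft²·°F·h/BTU

R_US = 2.99 × 5.678 = 16.98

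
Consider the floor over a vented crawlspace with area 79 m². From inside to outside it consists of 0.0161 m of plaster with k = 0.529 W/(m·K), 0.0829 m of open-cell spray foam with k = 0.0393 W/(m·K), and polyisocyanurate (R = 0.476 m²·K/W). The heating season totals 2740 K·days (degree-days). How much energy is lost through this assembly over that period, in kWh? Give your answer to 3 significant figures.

1990 kWh

0.0161/0.529 = 0.03043
0.0829/0.0393 = 2.109
R_total = 0.03043 + 2.109 + 0.476 = 2.616 m²·K/W
E = A × HDD × 24 / R / 1000 = 79 × 2740 × 24 / 2.616 / 1000 = 1986 kWh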